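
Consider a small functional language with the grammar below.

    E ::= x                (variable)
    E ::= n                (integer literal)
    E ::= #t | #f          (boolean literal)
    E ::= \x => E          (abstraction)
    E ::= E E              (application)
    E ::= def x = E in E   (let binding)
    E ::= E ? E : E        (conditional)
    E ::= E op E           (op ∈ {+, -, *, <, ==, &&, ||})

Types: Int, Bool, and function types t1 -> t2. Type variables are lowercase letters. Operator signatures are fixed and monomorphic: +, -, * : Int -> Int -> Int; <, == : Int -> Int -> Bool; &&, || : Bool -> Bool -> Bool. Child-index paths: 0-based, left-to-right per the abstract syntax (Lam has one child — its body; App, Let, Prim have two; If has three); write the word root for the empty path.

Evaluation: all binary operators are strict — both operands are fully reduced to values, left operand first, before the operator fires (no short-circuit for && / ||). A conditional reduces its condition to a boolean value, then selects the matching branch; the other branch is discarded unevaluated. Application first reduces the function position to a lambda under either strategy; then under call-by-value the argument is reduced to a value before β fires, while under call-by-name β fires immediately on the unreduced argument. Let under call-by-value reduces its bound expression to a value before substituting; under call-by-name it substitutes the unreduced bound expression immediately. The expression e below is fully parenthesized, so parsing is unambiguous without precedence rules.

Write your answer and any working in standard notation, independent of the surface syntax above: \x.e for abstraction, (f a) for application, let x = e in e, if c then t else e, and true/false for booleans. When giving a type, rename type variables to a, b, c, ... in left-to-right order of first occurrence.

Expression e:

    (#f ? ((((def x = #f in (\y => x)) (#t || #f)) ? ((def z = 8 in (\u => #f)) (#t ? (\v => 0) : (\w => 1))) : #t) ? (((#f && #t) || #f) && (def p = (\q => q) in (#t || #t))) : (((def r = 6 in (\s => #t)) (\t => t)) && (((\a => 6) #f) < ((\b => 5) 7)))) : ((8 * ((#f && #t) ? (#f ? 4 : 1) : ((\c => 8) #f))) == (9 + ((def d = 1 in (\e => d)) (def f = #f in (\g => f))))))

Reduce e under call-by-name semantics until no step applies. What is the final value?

Working:
step 0: (if false then (if (if ((let x = false in (\y.x)) (true || false)) then ((let z = 8 in (\u.false)) (if true then (\v.0) else (\w.1))) else true) then (((false && true) || false) && (let p = (\q.q) in (true || true))) else (((let r = 6 in (\s.true)) (\t.t)) && (((\a.6) false) < ((\b.5) 7)))) else ((8 * (if (false && true) then (if false then 4 else 1) else ((\c.8) false))) == (9 + ((let d = 1 in (\e.d)) (let f = false in (\g.f))))))
step 1: [if@root] ((8 * (if (false && true) then (if false then 4 else 1) else ((\c.8) false))) == (9 + ((let d = 1 in (\e.d)) (let f = false in (\g.f)))))
step 2: [delta@0.1.0] ((8 * (if false then (if false then 4 else 1) else ((\c.8) false))) == (9 + ((let d = 1 in (\e.d)) (let f = false in (\g.f)))))
step 3: [if@0.1] ((8 * ((\c.8) false)) == (9 + ((let d = 1 in (\e.d)) (let f = false in (\g.f)))))
step 4: [beta@0.1] ((8 * 8) == (9 + ((let d = 1 in (\e.d)) (let f = false in (\g.f)))))
step 5: [delta@0] (64 == (9 + ((let d = 1 in (\e.d)) (let f = false in (\g.f)))))
step 6: [let@1.1.0] (64 == (9 + ((\e.1) (let f = false in (\g.f)))))
step 7: [beta@1.1] (64 == (9 + 1))
step 8: [delta@1] (64 == 10)
step 9: [delta@root] false

Answer: false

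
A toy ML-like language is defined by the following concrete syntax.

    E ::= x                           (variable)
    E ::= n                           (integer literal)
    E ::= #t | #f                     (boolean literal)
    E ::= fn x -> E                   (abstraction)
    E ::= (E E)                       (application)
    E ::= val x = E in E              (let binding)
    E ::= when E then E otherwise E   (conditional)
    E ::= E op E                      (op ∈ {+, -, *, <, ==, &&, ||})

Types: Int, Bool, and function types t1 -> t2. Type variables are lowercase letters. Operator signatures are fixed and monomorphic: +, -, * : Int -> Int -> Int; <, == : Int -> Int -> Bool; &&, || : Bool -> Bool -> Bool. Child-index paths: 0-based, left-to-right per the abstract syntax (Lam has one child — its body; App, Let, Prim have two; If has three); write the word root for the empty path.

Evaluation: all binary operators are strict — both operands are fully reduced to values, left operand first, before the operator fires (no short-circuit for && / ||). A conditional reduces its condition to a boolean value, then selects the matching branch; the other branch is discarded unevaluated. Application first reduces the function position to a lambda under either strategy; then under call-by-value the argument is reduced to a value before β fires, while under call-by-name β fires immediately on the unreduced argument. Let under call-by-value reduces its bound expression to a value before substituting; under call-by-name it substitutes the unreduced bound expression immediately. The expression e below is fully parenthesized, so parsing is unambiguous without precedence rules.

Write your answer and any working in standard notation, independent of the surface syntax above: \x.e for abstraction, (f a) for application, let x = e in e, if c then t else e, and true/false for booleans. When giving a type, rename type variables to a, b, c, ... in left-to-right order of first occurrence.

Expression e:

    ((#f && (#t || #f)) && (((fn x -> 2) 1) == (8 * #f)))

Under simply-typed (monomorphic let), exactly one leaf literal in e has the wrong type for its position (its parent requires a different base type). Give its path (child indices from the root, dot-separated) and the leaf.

Working:
  unify Bool ~ Bool
  unify Bool ~ Bool
  unify Bool ~ Bool
  unify Bool ~ Bool
  unify Bool ~ Bool
\x._ : a -> Int
  unify a -> Int ~ Int -> b
  unify a ~ Int
  unify Int ~ b
_ _ : Int
  unify Int ~ Int
  unify Int ~ Int
  unify Bool ~ Int
  FAIL: mismatch Bool ~ Int

Answer: 1.1.1 : false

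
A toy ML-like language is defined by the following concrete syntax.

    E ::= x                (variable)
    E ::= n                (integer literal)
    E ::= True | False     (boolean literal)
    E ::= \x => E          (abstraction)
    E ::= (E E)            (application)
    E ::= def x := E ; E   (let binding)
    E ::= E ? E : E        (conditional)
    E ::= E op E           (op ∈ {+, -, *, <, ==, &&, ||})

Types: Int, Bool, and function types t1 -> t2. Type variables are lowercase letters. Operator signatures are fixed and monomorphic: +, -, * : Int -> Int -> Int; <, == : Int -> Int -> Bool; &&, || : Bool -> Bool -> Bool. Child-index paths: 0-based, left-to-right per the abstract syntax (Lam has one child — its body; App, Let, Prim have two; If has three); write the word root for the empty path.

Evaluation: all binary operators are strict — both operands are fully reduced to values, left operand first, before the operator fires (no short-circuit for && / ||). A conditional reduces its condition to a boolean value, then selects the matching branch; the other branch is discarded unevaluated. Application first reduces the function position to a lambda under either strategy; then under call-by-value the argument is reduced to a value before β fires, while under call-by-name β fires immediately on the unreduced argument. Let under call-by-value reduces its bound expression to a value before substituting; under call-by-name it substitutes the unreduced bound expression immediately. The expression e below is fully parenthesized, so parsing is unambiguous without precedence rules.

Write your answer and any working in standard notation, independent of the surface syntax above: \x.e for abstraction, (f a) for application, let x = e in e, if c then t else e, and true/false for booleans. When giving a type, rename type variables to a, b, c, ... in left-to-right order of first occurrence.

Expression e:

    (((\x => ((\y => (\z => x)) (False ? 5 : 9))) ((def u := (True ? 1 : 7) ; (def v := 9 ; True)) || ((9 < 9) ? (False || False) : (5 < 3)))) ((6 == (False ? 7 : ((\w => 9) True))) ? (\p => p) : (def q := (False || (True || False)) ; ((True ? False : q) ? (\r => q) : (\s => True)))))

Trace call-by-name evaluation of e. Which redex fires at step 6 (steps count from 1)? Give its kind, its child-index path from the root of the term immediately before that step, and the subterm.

Working:
step 0: (((\x.((\y.(\z.x)) (if false then 5 else 9))) ((let u = (if true then 1 else 7) in (let v = 9 in true)) || (if (9 < 9) then (false || false) else (5 < 3)))) (if (6 == (if false then 7 else ((\w.9) true))) then (\p.p) else (let q = (false || (true || false)) in (if (if true then false else q) then (\r.q) else (\s.true)))))
step 1: [beta@0] (((\y.(\z.((let u = (if true then 1 else 7) in (let v = 9 in true)) || (if (9 < 9) then (false || false) else (5 < 3))))) (if false then 5 else 9)) (if (6 == (if false then 7 else ((\w.9) true))) then (\p.p) else (let q = (false || (true || false)) in (if (if true then false else q) then (\r.q) else (\s.true)))))
step 2: [beta@0] ((\z.((let u = (if true then 1 else 7) in (let v = 9 in true)) || (if (9 < 9) then (false || false) else (5 < 3)))) (if (6 == (if false then 7 else ((\w.9) true))) then (\p.p) else (let q = (false || (true || false)) in (if (if true then false else q) then (\r.q) else (\s.true)))))
step 3: [beta@root] ((let u = (if true then 1 else 7) in (let v = 9 in true)) || (if (9 < 9) then (false || false) else (5 < 3)))
step 4: [let@0] ((let v = 9 in true) || (if (9 < 9) then (false || false) else (5 < 3)))
step 5: [let@0] (true || (if (9 < 9) then (false || false) else (5 < 3)))
step 6: [delta@1.0] (true || (if false then (false || false) else (5 < 3)))

Answer: delta at 1.0 : (9 < 9)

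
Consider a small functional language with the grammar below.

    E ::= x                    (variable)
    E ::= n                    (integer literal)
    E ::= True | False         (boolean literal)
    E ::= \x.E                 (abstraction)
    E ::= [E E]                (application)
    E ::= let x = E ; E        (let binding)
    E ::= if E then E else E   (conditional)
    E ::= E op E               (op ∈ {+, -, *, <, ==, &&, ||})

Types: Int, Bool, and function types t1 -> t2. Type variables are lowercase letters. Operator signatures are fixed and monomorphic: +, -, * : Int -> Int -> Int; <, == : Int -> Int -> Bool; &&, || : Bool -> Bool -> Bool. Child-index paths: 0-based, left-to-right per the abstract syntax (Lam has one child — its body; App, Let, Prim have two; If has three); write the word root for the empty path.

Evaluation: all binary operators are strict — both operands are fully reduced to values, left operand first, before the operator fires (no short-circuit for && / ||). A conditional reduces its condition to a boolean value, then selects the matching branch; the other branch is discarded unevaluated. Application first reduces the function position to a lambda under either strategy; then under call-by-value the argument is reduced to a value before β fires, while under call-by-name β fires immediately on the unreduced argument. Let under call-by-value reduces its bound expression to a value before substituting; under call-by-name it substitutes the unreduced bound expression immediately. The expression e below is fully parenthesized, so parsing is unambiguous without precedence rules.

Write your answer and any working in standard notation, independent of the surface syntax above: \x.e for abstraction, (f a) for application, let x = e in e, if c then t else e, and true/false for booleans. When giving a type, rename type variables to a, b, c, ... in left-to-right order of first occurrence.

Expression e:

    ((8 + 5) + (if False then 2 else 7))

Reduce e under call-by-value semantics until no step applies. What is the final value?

Trace:
step 0: ((8 + 5) + (if false then 2 else 7))
step 1: [delta@0] (13 + (if false then 2 else 7))
step 2: [if@1] (13 + 7)
step 3: [delta@root] 20

Answer: 20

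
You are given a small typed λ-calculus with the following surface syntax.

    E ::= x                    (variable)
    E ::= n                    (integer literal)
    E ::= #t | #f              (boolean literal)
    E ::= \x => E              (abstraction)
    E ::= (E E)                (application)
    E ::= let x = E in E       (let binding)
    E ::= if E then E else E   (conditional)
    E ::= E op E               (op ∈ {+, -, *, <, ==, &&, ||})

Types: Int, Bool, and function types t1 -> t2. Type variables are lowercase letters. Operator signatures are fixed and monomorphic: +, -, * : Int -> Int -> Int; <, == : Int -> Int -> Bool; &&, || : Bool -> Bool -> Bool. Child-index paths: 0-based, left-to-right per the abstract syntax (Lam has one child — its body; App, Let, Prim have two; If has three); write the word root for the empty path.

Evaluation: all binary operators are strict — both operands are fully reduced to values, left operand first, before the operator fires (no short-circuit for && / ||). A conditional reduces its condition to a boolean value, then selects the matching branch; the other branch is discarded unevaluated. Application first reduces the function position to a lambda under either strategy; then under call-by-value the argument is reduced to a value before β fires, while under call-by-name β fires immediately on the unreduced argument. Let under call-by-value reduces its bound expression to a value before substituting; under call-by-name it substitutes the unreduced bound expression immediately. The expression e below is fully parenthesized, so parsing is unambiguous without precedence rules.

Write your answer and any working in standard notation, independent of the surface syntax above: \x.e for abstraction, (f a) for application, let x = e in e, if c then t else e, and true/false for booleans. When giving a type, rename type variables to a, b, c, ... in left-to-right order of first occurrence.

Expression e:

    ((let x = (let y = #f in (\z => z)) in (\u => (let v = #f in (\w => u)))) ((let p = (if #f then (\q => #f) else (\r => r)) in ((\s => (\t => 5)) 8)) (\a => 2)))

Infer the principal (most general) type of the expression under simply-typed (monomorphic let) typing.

Working:
let y : Bool
z : a
\z._ : a -> a
let x : a -> a
let v : Bool
u : b
\w._ : c -> b
\u._ : b -> c -> b
  unify Bool ~ Bool
\q._ : d -> Bool
r : e
\r._ : e -> e
  unify d -> Bool ~ e -> e
  unify d ~ e
  unify Bool ~ e
let p : Bool -> Bool
\t._ : g -> Int
\s._ : f -> g -> Int
  unify f -> g -> Int ~ Int -> h
  unify f ~ Int
  unify g -> Int ~ h
_ _ : g -> Int
\a._ : i -> Int
  unify g -> Int ~ (i -> Int) -> j
  unify g ~ i -> Int
  unify Int ~ j
_ _ : Int
  unify b -> c -> b ~ Int -> k
  unify b ~ Int
  unify c -> Int ~ k
_ _ : c -> Int

Answer: a -> Int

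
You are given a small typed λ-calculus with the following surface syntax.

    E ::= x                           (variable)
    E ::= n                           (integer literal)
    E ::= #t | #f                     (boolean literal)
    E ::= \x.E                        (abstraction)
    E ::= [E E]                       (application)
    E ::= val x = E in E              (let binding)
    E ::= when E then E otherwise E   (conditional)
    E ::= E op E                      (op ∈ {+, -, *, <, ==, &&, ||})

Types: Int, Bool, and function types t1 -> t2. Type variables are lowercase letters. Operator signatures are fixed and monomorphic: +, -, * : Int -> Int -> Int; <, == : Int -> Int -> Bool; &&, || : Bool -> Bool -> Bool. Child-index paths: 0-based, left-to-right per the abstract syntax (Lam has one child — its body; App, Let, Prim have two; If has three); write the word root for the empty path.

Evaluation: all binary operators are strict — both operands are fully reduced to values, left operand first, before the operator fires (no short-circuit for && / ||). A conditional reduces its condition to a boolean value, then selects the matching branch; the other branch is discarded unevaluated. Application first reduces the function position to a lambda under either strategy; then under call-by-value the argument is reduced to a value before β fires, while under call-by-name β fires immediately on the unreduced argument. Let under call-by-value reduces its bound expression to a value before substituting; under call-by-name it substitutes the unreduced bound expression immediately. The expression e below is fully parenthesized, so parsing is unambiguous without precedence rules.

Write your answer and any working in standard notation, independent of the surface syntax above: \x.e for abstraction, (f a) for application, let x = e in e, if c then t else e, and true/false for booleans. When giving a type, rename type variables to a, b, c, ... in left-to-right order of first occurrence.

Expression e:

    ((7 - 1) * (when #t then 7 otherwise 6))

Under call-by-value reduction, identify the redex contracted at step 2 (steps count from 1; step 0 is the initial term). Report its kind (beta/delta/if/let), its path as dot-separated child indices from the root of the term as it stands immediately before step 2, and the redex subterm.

Working:
step 0: ((7 - 1) * (if true then 7 else 6))
step 1: [delta@0] (6 * (if true then 7 else 6))
step 2: [if@1] (6 * 7)

Answer: if at 1 : (if true then 7 else 6)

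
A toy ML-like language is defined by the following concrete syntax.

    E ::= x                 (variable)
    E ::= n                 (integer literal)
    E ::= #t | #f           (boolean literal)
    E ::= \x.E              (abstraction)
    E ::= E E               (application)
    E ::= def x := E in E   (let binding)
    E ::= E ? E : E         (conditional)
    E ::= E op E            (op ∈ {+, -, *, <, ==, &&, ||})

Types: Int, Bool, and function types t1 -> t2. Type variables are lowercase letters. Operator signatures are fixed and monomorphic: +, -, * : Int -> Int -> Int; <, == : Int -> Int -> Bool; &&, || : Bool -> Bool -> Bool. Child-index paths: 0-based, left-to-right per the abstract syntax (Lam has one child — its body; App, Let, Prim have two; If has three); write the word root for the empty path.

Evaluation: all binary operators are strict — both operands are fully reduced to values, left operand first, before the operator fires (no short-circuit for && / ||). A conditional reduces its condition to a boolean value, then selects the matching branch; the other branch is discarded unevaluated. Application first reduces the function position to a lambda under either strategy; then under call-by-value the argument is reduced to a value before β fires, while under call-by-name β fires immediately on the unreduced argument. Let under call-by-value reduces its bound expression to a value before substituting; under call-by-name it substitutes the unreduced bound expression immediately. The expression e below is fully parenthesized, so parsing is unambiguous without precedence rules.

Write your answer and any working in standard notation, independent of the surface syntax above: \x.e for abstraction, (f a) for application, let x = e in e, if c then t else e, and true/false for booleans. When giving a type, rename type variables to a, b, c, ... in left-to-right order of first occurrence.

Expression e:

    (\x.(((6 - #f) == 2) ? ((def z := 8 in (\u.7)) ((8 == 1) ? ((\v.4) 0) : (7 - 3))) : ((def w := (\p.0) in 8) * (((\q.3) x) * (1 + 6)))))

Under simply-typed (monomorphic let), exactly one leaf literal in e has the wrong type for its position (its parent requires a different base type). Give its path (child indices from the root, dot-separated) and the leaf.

Answer: 0.0.0.1 : false

Working:
  unify Int ~ Int
  unify Bool ~ Int
  FAIL: mismatch Bool ~ Int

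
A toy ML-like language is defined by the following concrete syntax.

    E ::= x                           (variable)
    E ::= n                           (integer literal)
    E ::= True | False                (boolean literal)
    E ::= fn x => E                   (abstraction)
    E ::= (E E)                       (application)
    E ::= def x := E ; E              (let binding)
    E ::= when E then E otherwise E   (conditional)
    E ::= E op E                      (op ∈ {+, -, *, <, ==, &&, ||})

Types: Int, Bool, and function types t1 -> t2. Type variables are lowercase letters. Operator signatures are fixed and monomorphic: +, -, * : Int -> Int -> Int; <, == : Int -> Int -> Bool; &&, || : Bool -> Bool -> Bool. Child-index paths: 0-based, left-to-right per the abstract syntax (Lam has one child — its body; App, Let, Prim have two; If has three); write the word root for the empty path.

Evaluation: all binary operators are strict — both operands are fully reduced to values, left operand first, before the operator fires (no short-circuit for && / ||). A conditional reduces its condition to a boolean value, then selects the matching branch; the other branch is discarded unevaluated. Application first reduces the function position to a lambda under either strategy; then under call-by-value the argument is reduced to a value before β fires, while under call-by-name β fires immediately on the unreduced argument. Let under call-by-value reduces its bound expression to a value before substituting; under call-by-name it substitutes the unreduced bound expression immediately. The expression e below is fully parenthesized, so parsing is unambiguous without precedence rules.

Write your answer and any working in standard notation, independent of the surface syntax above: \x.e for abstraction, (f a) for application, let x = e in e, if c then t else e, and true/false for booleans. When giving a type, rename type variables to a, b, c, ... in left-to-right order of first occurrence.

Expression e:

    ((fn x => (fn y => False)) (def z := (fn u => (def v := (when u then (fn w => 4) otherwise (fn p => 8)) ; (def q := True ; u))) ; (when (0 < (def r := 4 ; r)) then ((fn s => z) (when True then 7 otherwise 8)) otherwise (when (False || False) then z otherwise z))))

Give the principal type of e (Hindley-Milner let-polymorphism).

Answer: a -> Bool

Trace:
\y._ : b -> Bool
\x._ : a -> b -> Bool
u : c
  unify c ~ Bool
\w._ : d -> Int
\p._ : e -> Int
  unify d -> Int ~ e -> Int
  unify d ~ e
  unify Int ~ Int
let v : forall. e -> Int
let q : Bool
u : Bool
\u._ : Bool -> Bool
let z : Bool -> Bool
  unify Int ~ Int
let r : Int
r : Int
  unify Int ~ Int
  unify Bool ~ Bool
z : Bool -> Bool
\s._ : f -> Bool -> Bool
  unify Bool ~ Bool
  unify Int ~ Int
  unify f -> Bool -> Bool ~ Int -> g
  unify f ~ Int
  unify Bool -> Bool ~ g
_ _ : Bool -> Bool
  unify Bool ~ Bool
  unify Bool ~ Bool
  unify Bool ~ Bool
z : Bool -> Bool
z : Bool -> Bool
  unify Bool -> Bool ~ Bool -> Bool
  unify Bool ~ Bool
  unify Bool ~ Bool
  unify Bool -> Bool ~ Bool -> Bool
  unify Bool ~ Bool
  unify Bool ~ Bool
  unify a -> b -> Bool ~ (Bool -> Bool) -> h
  unify a ~ Bool -> Bool
  unify b -> Bool ~ h
_ _ : b -> Bool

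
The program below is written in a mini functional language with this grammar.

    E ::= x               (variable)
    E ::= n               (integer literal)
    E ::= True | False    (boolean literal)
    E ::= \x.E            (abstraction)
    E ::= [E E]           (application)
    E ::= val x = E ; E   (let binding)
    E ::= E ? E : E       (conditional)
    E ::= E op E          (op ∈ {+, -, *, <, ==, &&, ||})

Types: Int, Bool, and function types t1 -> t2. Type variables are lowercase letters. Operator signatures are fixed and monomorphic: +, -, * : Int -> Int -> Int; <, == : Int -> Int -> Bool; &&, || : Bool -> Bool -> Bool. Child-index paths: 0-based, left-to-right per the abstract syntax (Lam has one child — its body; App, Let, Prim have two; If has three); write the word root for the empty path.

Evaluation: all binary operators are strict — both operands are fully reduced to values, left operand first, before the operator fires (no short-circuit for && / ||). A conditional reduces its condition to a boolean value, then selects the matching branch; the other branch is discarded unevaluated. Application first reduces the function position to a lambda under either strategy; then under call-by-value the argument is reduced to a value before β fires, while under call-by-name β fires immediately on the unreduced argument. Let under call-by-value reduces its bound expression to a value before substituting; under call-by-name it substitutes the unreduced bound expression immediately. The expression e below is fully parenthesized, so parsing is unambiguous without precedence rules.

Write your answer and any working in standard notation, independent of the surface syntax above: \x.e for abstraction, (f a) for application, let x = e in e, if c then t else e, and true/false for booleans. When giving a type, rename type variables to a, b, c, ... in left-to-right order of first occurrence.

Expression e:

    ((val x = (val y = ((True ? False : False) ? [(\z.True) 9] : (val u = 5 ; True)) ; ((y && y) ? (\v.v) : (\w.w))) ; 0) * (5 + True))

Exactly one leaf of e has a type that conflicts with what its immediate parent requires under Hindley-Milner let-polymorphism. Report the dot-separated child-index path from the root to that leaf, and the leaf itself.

Answer: 1.1 : true

Derivation:
  unify Bool ~ Bool
  unify Bool ~ Bool
  unify Bool ~ Bool
\z._ : a -> Bool
  unify a -> Bool ~ Int -> b
  unify a ~ Int
  unify Bool ~ b
_ _ : Bool
let u : Int
  unify Bool ~ Bool
let y : Bool
y : Bool
  unify Bool ~ Bool
y : Bool
  unify Bool ~ Bool
  unify Bool ~ Bool
v : c
\v._ : c -> c
w : d
\w._ : d -> d
  unify c -> c ~ d -> d
  unify c ~ d
  unify d ~ d
let x : forall. d -> d
  unify Int ~ Int
  unify Int ~ Int
  unify Bool ~ Int
  FAIL: mismatch Bool ~ Int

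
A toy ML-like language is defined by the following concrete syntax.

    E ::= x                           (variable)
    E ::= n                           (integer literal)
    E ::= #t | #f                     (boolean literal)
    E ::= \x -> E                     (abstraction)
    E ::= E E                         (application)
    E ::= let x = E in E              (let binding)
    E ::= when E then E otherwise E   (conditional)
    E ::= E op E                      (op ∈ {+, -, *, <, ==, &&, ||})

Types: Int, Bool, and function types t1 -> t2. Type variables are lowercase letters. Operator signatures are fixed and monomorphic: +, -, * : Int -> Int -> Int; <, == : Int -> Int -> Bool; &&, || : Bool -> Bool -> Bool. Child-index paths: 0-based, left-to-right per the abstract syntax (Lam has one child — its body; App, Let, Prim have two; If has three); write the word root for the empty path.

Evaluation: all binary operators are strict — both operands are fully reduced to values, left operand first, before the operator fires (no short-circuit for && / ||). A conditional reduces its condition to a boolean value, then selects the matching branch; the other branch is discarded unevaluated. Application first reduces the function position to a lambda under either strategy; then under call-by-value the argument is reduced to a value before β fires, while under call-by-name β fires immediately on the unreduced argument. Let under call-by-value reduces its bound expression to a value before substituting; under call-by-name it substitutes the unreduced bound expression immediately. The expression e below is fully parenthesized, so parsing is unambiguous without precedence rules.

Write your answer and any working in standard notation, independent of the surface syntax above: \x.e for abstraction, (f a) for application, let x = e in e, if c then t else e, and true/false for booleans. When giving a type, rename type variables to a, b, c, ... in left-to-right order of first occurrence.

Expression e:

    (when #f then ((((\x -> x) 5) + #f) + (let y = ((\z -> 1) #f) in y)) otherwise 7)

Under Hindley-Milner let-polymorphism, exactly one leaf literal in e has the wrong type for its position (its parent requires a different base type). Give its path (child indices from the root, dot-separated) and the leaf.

Answer: 1.0.1 : false

Working:
  unify Bool ~ Bool
x : a
\x._ : a -> a
  unify a -> a ~ Int -> b
  unify a ~ Int
  unify Int ~ b
_ _ : Int
  unify Int ~ Int
  unify Bool ~ Int
  FAIL: mismatch Bool ~ Int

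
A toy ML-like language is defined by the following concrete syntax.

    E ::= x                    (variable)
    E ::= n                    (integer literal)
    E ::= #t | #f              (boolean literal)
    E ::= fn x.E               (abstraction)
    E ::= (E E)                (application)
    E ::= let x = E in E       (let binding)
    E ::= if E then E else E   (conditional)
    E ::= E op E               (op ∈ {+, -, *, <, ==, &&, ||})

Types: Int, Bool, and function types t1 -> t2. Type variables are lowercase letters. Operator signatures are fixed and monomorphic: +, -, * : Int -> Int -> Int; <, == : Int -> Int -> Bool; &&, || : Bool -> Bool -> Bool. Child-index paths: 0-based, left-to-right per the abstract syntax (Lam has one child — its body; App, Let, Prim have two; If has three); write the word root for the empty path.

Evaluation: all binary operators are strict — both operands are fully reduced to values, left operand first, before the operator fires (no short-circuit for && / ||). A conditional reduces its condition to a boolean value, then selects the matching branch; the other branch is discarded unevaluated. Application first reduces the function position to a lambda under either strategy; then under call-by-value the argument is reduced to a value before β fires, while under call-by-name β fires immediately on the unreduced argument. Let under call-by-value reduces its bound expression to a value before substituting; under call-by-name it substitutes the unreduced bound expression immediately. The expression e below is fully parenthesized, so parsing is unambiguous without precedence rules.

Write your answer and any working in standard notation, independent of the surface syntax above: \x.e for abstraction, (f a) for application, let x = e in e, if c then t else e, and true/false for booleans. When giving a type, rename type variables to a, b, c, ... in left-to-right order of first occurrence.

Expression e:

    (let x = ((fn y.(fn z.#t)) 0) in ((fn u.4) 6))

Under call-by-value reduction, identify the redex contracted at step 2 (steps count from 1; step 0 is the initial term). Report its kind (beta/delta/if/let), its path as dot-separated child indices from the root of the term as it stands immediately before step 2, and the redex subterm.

Answer: let at root : (let x = (\z.true) in ((\u.4) 6))

Derivation:
step 0: (let x = ((\y.(\z.true)) 0) in ((\u.4) 6))
step 1: [beta@0] (let x = (\z.true) in ((\u.4) 6))
step 2: [let@root] ((\u.4) 6)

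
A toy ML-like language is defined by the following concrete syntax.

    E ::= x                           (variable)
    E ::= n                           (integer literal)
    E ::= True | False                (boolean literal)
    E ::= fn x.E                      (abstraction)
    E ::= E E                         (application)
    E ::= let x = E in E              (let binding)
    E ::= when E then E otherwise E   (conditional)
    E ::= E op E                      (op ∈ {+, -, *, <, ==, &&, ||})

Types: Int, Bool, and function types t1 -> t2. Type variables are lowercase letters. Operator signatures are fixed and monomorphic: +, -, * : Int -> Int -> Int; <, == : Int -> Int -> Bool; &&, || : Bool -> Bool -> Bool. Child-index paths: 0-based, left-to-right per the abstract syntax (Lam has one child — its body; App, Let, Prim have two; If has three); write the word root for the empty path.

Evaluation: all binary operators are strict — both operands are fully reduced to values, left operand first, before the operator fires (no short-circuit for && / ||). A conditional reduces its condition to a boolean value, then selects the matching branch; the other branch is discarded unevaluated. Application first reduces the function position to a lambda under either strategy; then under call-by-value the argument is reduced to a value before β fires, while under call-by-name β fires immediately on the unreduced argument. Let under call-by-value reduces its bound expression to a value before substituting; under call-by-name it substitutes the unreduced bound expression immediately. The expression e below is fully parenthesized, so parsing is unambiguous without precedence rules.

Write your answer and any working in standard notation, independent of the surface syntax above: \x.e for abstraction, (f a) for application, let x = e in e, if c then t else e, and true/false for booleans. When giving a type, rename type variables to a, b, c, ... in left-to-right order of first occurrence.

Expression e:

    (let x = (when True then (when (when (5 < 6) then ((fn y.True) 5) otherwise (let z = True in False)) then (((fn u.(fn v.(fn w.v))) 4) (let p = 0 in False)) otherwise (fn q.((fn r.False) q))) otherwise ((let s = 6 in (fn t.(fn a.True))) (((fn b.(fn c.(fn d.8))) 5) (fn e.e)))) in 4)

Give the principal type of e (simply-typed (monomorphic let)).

Working:
  unify Bool ~ Bool
  unify Int ~ Int
  unify Int ~ Int
  unify Bool ~ Bool
\y._ : a -> Bool
  unify a -> Bool ~ Int -> b
  unify a ~ Int
  unify Bool ~ b
_ _ : Bool
let z : Bool
  unify Bool ~ Bool
  unify Bool ~ Bool
v : d
\w._ : e -> d
\v._ : d -> e -> d
\u._ : c -> d -> e -> d
  unify c -> d -> e -> d ~ Int -> f
  unify c ~ Int
  unify d -> e -> d ~ f
_ _ : d -> e -> d
let p : Int
  unify d -> e -> d ~ Bool -> g
  unify d ~ Bool
  unify e -> Bool ~ g
_ _ : e -> Bool
\r._ : i -> Bool
q : h
  unify i -> Bool ~ h -> j
  unify i ~ h
  unify Bool ~ j
_ _ : Bool
\q._ : h -> Bool
  unify e -> Bool ~ h -> Bool
  unify e ~ h
  unify Bool ~ Bool
let s : Int
\a._ : l -> Bool
\t._ : k -> l -> Bool
\d._ : o -> Int
\c._ : n -> o -> Int
\b._ : m -> n -> o -> Int
  unify m -> n -> o -> Int ~ Int -> p
  unify m ~ Int
  unify n -> o -> Int ~ p
_ _ : n -> o -> Int
e : q
\e._ : q -> q
  unify n -> o -> Int ~ (q -> q) -> r
  unify n ~ q -> q
  unify o -> Int ~ r
_ _ : o -> Int
  unify k -> l -> Bool ~ (o -> Int) -> s
  unify k ~ o -> Int
  unify l -> Bool ~ s
_ _ : l -> Bool
  unify h -> Bool ~ l -> Bool
  unify h ~ l
  unify Bool ~ Bool
let x : l -> Bool

Answer: Int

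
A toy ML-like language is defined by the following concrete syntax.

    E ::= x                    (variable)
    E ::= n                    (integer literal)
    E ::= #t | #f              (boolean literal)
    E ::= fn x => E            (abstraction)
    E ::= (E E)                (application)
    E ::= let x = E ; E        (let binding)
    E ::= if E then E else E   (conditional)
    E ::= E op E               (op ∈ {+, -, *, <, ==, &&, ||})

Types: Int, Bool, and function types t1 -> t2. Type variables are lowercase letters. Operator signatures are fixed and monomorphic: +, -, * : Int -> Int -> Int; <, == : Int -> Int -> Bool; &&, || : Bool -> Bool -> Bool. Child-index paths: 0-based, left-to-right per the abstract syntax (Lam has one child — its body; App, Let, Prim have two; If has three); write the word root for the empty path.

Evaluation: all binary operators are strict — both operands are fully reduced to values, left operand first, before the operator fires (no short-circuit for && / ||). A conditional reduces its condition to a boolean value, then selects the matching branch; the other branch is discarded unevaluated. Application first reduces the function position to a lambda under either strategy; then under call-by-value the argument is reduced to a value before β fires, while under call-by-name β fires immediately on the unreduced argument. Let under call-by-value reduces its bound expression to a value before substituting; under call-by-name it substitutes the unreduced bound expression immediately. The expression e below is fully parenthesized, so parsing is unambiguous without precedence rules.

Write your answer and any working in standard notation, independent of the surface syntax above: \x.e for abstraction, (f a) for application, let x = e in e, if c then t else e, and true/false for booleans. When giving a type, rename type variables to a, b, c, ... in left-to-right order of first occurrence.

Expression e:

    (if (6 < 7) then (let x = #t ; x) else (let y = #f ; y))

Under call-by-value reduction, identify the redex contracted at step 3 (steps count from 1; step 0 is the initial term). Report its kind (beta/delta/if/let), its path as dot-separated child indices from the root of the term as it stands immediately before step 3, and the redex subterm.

Derivation:
step 0: (if (6 < 7) then (let x = true in x) else (let y = false in y))
step 1: [delta@0] (if true then (let x = true in x) else (let y = false in y))
step 2: [if@root] (let x = true in x)
step 3: [let@root] true

Answer: let at root : (let x = true in x)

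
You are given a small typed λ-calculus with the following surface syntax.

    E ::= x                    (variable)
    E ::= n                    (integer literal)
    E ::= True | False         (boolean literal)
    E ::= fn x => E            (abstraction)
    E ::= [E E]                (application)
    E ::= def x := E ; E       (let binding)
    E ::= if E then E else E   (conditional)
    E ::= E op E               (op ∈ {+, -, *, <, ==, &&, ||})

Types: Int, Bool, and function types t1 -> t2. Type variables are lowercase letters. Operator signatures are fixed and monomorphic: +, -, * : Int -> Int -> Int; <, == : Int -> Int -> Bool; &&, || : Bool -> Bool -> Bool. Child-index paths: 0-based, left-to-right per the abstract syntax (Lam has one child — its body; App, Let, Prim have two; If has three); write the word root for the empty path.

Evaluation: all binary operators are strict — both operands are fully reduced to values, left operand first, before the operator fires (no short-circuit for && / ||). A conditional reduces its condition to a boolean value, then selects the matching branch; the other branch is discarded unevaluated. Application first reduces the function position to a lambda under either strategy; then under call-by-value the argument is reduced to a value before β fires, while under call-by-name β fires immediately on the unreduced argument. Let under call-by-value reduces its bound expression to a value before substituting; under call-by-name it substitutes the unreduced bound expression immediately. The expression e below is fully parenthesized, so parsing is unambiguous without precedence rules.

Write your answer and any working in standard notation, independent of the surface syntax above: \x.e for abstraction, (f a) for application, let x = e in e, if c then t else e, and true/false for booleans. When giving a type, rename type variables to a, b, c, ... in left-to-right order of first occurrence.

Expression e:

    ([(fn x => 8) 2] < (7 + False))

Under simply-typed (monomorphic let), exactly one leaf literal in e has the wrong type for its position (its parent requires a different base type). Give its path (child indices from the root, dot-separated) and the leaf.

Derivation:
\x._ : a -> Int
  unify a -> Int ~ Int -> b
  unify a ~ Int
  unify Int ~ b
_ _ : Int
  unify Int ~ Int
  unify Int ~ Int
  unify Bool ~ Int
  FAIL: mismatch Bool ~ Int

Answer: 1.1 : false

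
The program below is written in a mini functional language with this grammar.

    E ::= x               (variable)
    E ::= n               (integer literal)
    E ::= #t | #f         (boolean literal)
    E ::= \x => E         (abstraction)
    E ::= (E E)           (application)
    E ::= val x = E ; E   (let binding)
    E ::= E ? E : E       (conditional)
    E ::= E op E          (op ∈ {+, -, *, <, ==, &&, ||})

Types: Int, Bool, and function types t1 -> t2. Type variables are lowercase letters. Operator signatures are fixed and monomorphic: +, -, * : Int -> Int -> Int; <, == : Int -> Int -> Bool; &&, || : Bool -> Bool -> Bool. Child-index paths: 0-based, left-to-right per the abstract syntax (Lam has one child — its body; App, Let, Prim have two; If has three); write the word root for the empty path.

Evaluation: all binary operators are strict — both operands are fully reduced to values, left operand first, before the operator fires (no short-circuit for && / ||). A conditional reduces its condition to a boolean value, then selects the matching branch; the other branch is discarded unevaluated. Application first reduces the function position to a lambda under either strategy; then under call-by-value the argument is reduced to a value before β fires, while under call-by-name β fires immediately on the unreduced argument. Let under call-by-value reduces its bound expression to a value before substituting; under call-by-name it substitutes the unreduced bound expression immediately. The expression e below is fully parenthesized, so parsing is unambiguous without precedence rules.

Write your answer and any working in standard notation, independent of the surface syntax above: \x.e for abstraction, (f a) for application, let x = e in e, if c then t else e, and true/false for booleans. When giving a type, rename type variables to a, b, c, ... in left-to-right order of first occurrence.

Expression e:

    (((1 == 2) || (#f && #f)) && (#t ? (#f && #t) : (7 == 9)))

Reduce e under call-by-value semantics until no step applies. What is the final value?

Answer: false

Working:
step 0: (((1 == 2) || (false && false)) && (if true then (false && true) else (7 == 9)))
step 1: [delta@0.0] ((false || (false && false)) && (if true then (false && true) else (7 == 9)))
step 2: [delta@0.1] ((false || false) && (if true then (false && true) else (7 == 9)))
step 3: [delta@0] (false && (if true then (false && true) else (7 == 9)))
step 4: [if@1] (false && (false && true))
step 5: [delta@1] (false && false)
step 6: [delta@root] false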